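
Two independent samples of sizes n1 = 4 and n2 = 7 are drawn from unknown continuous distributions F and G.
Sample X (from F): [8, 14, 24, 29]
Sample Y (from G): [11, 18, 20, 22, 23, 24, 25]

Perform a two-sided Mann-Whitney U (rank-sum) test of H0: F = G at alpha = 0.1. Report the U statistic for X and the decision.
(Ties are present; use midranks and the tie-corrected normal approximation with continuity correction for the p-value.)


Step 1: Combine and sort all 11 observations; assign midranks.
sorted (value, group): (8,X), (11,Y), (14,X), (18,Y), (20,Y), (22,Y), (23,Y), (24,X), (24,Y), (25,Y), (29,X)
ranks: 8->1, 11->2, 14->3, 18->4, 20->5, 22->6, 23->7, 24->8.5, 24->8.5, 25->10, 29->11
Step 2: Rank sum for X: R1 = 1 + 3 + 8.5 + 11 = 23.5.
Step 3: U_X = R1 - n1(n1+1)/2 = 23.5 - 4*5/2 = 23.5 - 10 = 13.5.
       U_Y = n1*n2 - U_X = 28 - 13.5 = 14.5.
Step 4: Ties are present, so use the tie-corrected normal approximation (with continuity correction) for the p-value.
Step 5: p-value = 1.000000; compare to alpha = 0.1. fail to reject H0.

U_X = 13.5, p = 1.000000, fail to reject H0 at alpha = 0.1.


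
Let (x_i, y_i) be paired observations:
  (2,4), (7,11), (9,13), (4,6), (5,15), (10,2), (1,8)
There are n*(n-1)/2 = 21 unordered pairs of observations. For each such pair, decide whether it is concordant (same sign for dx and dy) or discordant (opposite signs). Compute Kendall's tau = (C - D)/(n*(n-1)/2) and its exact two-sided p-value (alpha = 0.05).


Step 1: Enumerate the 21 unordered pairs (i,j) with i<j and classify each by sign(x_j-x_i) * sign(y_j-y_i).
  (1,2):dx=+5,dy=+7->C; (1,3):dx=+7,dy=+9->C; (1,4):dx=+2,dy=+2->C; (1,5):dx=+3,dy=+11->C
  (1,6):dx=+8,dy=-2->D; (1,7):dx=-1,dy=+4->D; (2,3):dx=+2,dy=+2->C; (2,4):dx=-3,dy=-5->C
  (2,5):dx=-2,dy=+4->D; (2,6):dx=+3,dy=-9->D; (2,7):dx=-6,dy=-3->C; (3,4):dx=-5,dy=-7->C
  (3,5):dx=-4,dy=+2->D; (3,6):dx=+1,dy=-11->D; (3,7):dx=-8,dy=-5->C; (4,5):dx=+1,dy=+9->C
  (4,6):dx=+6,dy=-4->D; (4,7):dx=-3,dy=+2->D; (5,6):dx=+5,dy=-13->D; (5,7):dx=-4,dy=-7->C
  (6,7):dx=-9,dy=+6->D
Step 2: C = 11, D = 10, total pairs = 21.
Step 3: tau = (C - D)/(n(n-1)/2) = (11 - 10)/21 = 0.047619.
Step 4: Exact two-sided p-value (enumerate n! = 5040 permutations of y under H0): p = 1.000000.
Step 5: alpha = 0.05. fail to reject H0.

tau_b = 0.0476 (C=11, D=10), p = 1.000000, fail to reject H0.


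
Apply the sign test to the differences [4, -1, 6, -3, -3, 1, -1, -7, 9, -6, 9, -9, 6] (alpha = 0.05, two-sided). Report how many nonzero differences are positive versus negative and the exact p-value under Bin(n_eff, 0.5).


Step 1: Discard zero differences. Original n = 13; n_eff = number of nonzero differences = 13.
Nonzero differences (with sign): +4, -1, +6, -3, -3, +1, -1, -7, +9, -6, +9, -9, +6
Step 2: Count signs: positive = 6, negative = 7.
Step 3: Under H0: P(positive) = 0.5, so the number of positives S ~ Bin(13, 0.5).
Step 4: Two-sided exact p-value = sum of Bin(13,0.5) probabilities at or below the observed probability = 1.000000.
Step 5: alpha = 0.05. fail to reject H0.

n_eff = 13, pos = 6, neg = 7, p = 1.000000, fail to reject H0.


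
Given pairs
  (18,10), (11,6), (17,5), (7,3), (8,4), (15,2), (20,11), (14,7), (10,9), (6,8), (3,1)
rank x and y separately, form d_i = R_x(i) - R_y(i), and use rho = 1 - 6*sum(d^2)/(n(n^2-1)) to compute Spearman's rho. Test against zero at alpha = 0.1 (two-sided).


Step 1: Rank x and y separately (midranks; no ties here).
rank(x): 18->10, 11->6, 17->9, 7->3, 8->4, 15->8, 20->11, 14->7, 10->5, 6->2, 3->1
rank(y): 10->10, 6->6, 5->5, 3->3, 4->4, 2->2, 11->11, 7->7, 9->9, 8->8, 1->1
Step 2: d_i = R_x(i) - R_y(i); compute d_i^2.
  (10-10)^2=0, (6-6)^2=0, (9-5)^2=16, (3-3)^2=0, (4-4)^2=0, (8-2)^2=36, (11-11)^2=0, (7-7)^2=0, (5-9)^2=16, (2-8)^2=36, (1-1)^2=0
sum(d^2) = 104.
Step 3: rho = 1 - 6*104 / (11*(11^2 - 1)) = 1 - 624/1320 = 0.527273.
Step 4: Under H0, t = rho * sqrt((n-2)/(1-rho^2)) = 1.8616 ~ t(9).
Step 5: Two-sided p-value from the t-distribution with 9 df = 0.095565.
Step 6: alpha = 0.1. reject H0.

rho = 0.5273, p = 0.095565, reject H0 at alpha = 0.1.


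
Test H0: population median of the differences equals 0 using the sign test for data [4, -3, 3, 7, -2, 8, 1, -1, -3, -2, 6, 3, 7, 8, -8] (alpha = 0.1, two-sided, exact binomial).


Step 1: Discard zero differences. Original n = 15; n_eff = number of nonzero differences = 15.
Nonzero differences (with sign): +4, -3, +3, +7, -2, +8, +1, -1, -3, -2, +6, +3, +7, +8, -8
Step 2: Count signs: positive = 9, negative = 6.
Step 3: Under H0: P(positive) = 0.5, so the number of positives S ~ Bin(15, 0.5).
Step 4: Two-sided exact p-value = sum of Bin(15,0.5) probabilities at or below the observed probability = 0.607239.
Step 5: alpha = 0.1. fail to reject H0.

n_eff = 15, pos = 9, neg = 6, p = 0.607239, fail to reject H0.


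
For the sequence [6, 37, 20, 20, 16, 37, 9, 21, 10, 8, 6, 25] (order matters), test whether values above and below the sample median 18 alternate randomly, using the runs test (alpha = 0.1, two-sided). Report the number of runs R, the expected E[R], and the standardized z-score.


Step 1: Compute median = 18; label A = above, B = below.
Labels in order: BAAABABABBBA  (n_A = 6, n_B = 6)
Step 2: Count runs R = 8.
Step 3: Under H0 (random ordering), E[R] = 2*n_A*n_B/(n_A+n_B) + 1 = 2*6*6/12 + 1 = 7.0000.
        Var[R] = 2*n_A*n_B*(2*n_A*n_B - n_A - n_B) / ((n_A+n_B)^2 * (n_A+n_B-1)) = 4320/1584 = 2.7273.
        SD[R] = 1.6514.
Step 4: Continuity-corrected z = (R - 0.5 - E[R]) / SD[R] = (8 - 0.5 - 7.0000) / 1.6514 = 0.3028.
Step 5: Two-sided p-value via normal approximation = 2*(1 - Phi(|z|)) = 0.762069.
Step 6: alpha = 0.1. fail to reject H0.

R = 8, z = 0.3028, p = 0.762069, fail to reject H0.


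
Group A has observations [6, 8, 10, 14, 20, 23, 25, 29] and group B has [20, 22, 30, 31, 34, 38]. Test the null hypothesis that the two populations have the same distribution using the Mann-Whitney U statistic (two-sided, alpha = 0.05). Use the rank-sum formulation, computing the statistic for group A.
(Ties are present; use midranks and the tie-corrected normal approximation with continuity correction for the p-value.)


Step 1: Combine and sort all 14 observations; assign midranks.
sorted (value, group): (6,X), (8,X), (10,X), (14,X), (20,X), (20,Y), (22,Y), (23,X), (25,X), (29,X), (30,Y), (31,Y), (34,Y), (38,Y)
ranks: 6->1, 8->2, 10->3, 14->4, 20->5.5, 20->5.5, 22->7, 23->8, 25->9, 29->10, 30->11, 31->12, 34->13, 38->14
Step 2: Rank sum for X: R1 = 1 + 2 + 3 + 4 + 5.5 + 8 + 9 + 10 = 42.5.
Step 3: U_X = R1 - n1(n1+1)/2 = 42.5 - 8*9/2 = 42.5 - 36 = 6.5.
       U_Y = n1*n2 - U_X = 48 - 6.5 = 41.5.
Step 4: Ties are present, so use the tie-corrected normal approximation (with continuity correction) for the p-value.
Step 5: p-value = 0.028013; compare to alpha = 0.05. reject H0.

U_X = 6.5, p = 0.028013, reject H0 at alpha = 0.05.


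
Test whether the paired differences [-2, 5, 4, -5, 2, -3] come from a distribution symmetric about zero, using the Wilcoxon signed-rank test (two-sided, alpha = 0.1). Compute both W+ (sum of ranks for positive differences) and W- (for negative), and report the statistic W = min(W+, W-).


Step 1: Drop any zero differences (none here) and take |d_i|.
|d| = [2, 5, 4, 5, 2, 3]
Step 2: Midrank |d_i| (ties get averaged ranks).
ranks: |2|->1.5, |5|->5.5, |4|->4, |5|->5.5, |2|->1.5, |3|->3
Step 3: Attach original signs; sum ranks with positive sign and with negative sign.
W+ = 5.5 + 4 + 1.5 = 11
W- = 1.5 + 5.5 + 3 = 10
(Check: W+ + W- = 21 should equal n(n+1)/2 = 21.)
Step 4: Test statistic W = min(W+, W-) = 10.
Step 5: Ties in |d|, so use the tie-corrected normal approximation.
        E[W] = n(n+1)/4 = 6*7/4 = 10.5.
        Tie groups: |d|=2 (t=2), |d|=5 (t=2); sum(t^3 - t) = 12.
        Var[W] = n(n+1)(2n+1)/24 - sum(t^3-t)/48 = 546/24 - 12/48 = 22.5.
        z = (W - E[W]) / sqrt(Var[W]) = (10 - 10.5) / 4.7434 = -0.1054.
        Two-sided p = 2*Phi(z) = 0.916051.
Step 6: alpha = 0.1. fail to reject H0.

W+ = 11, W- = 10, W = min = 10, p = 0.916051, fail to reject H0.


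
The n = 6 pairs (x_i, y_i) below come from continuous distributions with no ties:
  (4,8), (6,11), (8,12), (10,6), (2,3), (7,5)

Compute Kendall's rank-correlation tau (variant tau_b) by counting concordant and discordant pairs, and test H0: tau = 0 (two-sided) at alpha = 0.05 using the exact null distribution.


Step 1: Enumerate the 15 unordered pairs (i,j) with i<j and classify each by sign(x_j-x_i) * sign(y_j-y_i).
  (1,2):dx=+2,dy=+3->C; (1,3):dx=+4,dy=+4->C; (1,4):dx=+6,dy=-2->D; (1,5):dx=-2,dy=-5->C
  (1,6):dx=+3,dy=-3->D; (2,3):dx=+2,dy=+1->C; (2,4):dx=+4,dy=-5->D; (2,5):dx=-4,dy=-8->C
  (2,6):dx=+1,dy=-6->D; (3,4):dx=+2,dy=-6->D; (3,5):dx=-6,dy=-9->C; (3,6):dx=-1,dy=-7->C
  (4,5):dx=-8,dy=-3->C; (4,6):dx=-3,dy=-1->C; (5,6):dx=+5,dy=+2->C
Step 2: C = 10, D = 5, total pairs = 15.
Step 3: tau = (C - D)/(n(n-1)/2) = (10 - 5)/15 = 0.333333.
Step 4: Exact two-sided p-value (enumerate n! = 720 permutations of y under H0): p = 0.469444.
Step 5: alpha = 0.05. fail to reject H0.

tau_b = 0.3333 (C=10, D=5), p = 0.469444, fail to reject H0.


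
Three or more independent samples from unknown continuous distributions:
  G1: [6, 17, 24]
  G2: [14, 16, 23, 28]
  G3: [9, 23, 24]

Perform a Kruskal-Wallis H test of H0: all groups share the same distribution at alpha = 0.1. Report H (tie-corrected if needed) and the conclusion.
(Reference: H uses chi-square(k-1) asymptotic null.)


Step 1: Combine all N = 10 observations and assign midranks.
sorted (value, group, rank): (6,G1,1), (9,G3,2), (14,G2,3), (16,G2,4), (17,G1,5), (23,G2,6.5), (23,G3,6.5), (24,G1,8.5), (24,G3,8.5), (28,G2,10)
Step 2: Sum ranks within each group.
R_1 = 14.5 (n_1 = 3)
R_2 = 23.5 (n_2 = 4)
R_3 = 17 (n_3 = 3)
Step 3: H = 12/(N(N+1)) * sum(R_i^2/n_i) - 3(N+1)
     = 12/(10*11) * (14.5^2/3 + 23.5^2/4 + 17^2/3) - 3*11
     = 0.109091 * 304.479 - 33
     = 0.215909.
Step 4: Ties present; correction factor C = 1 - 12/(10^3 - 10) = 0.987879. Corrected H = 0.215909 / 0.987879 = 0.218558.
Step 5: Under H0, H ~ chi^2(2); p-value = 0.896480.
Step 6: alpha = 0.1. fail to reject H0.

H = 0.2186, df = 2, p = 0.896480, fail to reject H0.


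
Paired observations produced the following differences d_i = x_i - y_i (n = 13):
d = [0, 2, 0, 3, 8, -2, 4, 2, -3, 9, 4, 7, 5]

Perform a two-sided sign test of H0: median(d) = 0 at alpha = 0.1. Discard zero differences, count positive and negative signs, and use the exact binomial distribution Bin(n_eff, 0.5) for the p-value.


Step 1: Discard zero differences. Original n = 13; n_eff = number of nonzero differences = 11.
Nonzero differences (with sign): +2, +3, +8, -2, +4, +2, -3, +9, +4, +7, +5
Step 2: Count signs: positive = 9, negative = 2.
Step 3: Under H0: P(positive) = 0.5, so the number of positives S ~ Bin(11, 0.5).
Step 4: Two-sided exact p-value = sum of Bin(11,0.5) probabilities at or below the observed probability = 0.065430.
Step 5: alpha = 0.1. reject H0.

n_eff = 11, pos = 9, neg = 2, p = 0.065430, reject H0.


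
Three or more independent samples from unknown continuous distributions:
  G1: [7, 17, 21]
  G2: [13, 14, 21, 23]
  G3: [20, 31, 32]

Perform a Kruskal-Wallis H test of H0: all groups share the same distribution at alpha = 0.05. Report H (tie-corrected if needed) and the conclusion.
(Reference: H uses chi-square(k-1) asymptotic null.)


Step 1: Combine all N = 10 observations and assign midranks.
sorted (value, group, rank): (7,G1,1), (13,G2,2), (14,G2,3), (17,G1,4), (20,G3,5), (21,G1,6.5), (21,G2,6.5), (23,G2,8), (31,G3,9), (32,G3,10)
Step 2: Sum ranks within each group.
R_1 = 11.5 (n_1 = 3)
R_2 = 19.5 (n_2 = 4)
R_3 = 24 (n_3 = 3)
Step 3: H = 12/(N(N+1)) * sum(R_i^2/n_i) - 3(N+1)
     = 12/(10*11) * (11.5^2/3 + 19.5^2/4 + 24^2/3) - 3*11
     = 0.109091 * 331.146 - 33
     = 3.125000.
Step 4: Ties present; correction factor C = 1 - 6/(10^3 - 10) = 0.993939. Corrected H = 3.125000 / 0.993939 = 3.144055.
Step 5: Under H0, H ~ chi^2(2); p-value = 0.207624.
Step 6: alpha = 0.05. fail to reject H0.

H = 3.1441, df = 2, p = 0.207624, fail to reject H0.


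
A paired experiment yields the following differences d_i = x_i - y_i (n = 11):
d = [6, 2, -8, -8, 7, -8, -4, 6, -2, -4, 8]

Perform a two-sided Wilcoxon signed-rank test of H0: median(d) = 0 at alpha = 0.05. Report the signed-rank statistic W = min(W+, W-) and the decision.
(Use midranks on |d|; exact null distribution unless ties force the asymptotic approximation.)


Step 1: Drop any zero differences (none here) and take |d_i|.
|d| = [6, 2, 8, 8, 7, 8, 4, 6, 2, 4, 8]
Step 2: Midrank |d_i| (ties get averaged ranks).
ranks: |6|->5.5, |2|->1.5, |8|->9.5, |8|->9.5, |7|->7, |8|->9.5, |4|->3.5, |6|->5.5, |2|->1.5, |4|->3.5, |8|->9.5
Step 3: Attach original signs; sum ranks with positive sign and with negative sign.
W+ = 5.5 + 1.5 + 7 + 5.5 + 9.5 = 29
W- = 9.5 + 9.5 + 9.5 + 3.5 + 1.5 + 3.5 = 37
(Check: W+ + W- = 66 should equal n(n+1)/2 = 66.)
Step 4: Test statistic W = min(W+, W-) = 29.
Step 5: Ties in |d|, so use the tie-corrected normal approximation.
        E[W] = n(n+1)/4 = 11*12/4 = 33.
        Tie groups: |d|=2 (t=2), |d|=4 (t=2), |d|=6 (t=2), |d|=8 (t=4); sum(t^3 - t) = 78.
        Var[W] = n(n+1)(2n+1)/24 - sum(t^3-t)/48 = 3036/24 - 78/48 = 124.875.
        z = (W - E[W]) / sqrt(Var[W]) = (29 - 33) / 11.1747 = -0.3579.
        Two-sided p = 2*Phi(z) = 0.720381.
Step 6: alpha = 0.05. fail to reject H0.

W+ = 29, W- = 37, W = min = 29, p = 0.720381, fail to reject H0.


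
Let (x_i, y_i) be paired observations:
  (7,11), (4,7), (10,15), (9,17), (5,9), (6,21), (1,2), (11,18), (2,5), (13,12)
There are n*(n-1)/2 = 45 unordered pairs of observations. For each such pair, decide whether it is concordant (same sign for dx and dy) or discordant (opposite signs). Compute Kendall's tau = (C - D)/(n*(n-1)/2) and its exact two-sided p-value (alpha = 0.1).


Step 1: Enumerate the 45 unordered pairs (i,j) with i<j and classify each by sign(x_j-x_i) * sign(y_j-y_i).
  (1,2):dx=-3,dy=-4->C; (1,3):dx=+3,dy=+4->C; (1,4):dx=+2,dy=+6->C; (1,5):dx=-2,dy=-2->C
  (1,6):dx=-1,dy=+10->D; (1,7):dx=-6,dy=-9->C; (1,8):dx=+4,dy=+7->C; (1,9):dx=-5,dy=-6->C
  (1,10):dx=+6,dy=+1->C; (2,3):dx=+6,dy=+8->C; (2,4):dx=+5,dy=+10->C; (2,5):dx=+1,dy=+2->C
  (2,6):dx=+2,dy=+14->C; (2,7):dx=-3,dy=-5->C; (2,8):dx=+7,dy=+11->C; (2,9):dx=-2,dy=-2->C
  (2,10):dx=+9,dy=+5->C; (3,4):dx=-1,dy=+2->D; (3,5):dx=-5,dy=-6->C; (3,6):dx=-4,dy=+6->D
  (3,7):dx=-9,dy=-13->C; (3,8):dx=+1,dy=+3->C; (3,9):dx=-8,dy=-10->C; (3,10):dx=+3,dy=-3->D
  (4,5):dx=-4,dy=-8->C; (4,6):dx=-3,dy=+4->D; (4,7):dx=-8,dy=-15->C; (4,8):dx=+2,dy=+1->C
  (4,9):dx=-7,dy=-12->C; (4,10):dx=+4,dy=-5->D; (5,6):dx=+1,dy=+12->C; (5,7):dx=-4,dy=-7->C
  (5,8):dx=+6,dy=+9->C; (5,9):dx=-3,dy=-4->C; (5,10):dx=+8,dy=+3->C; (6,7):dx=-5,dy=-19->C
  (6,8):dx=+5,dy=-3->D; (6,9):dx=-4,dy=-16->C; (6,10):dx=+7,dy=-9->D; (7,8):dx=+10,dy=+16->C
  (7,9):dx=+1,dy=+3->C; (7,10):dx=+12,dy=+10->C; (8,9):dx=-9,dy=-13->C; (8,10):dx=+2,dy=-6->D
  (9,10):dx=+11,dy=+7->C
Step 2: C = 36, D = 9, total pairs = 45.
Step 3: tau = (C - D)/(n(n-1)/2) = (36 - 9)/45 = 0.600000.
Step 4: Exact two-sided p-value (enumerate n! = 3628800 permutations of y under H0): p = 0.016666.
Step 5: alpha = 0.1. reject H0.

tau_b = 0.6000 (C=36, D=9), p = 0.016666, reject H0.


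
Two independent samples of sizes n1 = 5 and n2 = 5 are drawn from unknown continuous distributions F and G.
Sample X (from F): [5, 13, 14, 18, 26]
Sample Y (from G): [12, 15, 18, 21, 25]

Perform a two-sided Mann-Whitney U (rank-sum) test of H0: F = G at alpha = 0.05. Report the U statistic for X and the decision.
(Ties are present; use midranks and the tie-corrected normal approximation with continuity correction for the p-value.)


Step 1: Combine and sort all 10 observations; assign midranks.
sorted (value, group): (5,X), (12,Y), (13,X), (14,X), (15,Y), (18,X), (18,Y), (21,Y), (25,Y), (26,X)
ranks: 5->1, 12->2, 13->3, 14->4, 15->5, 18->6.5, 18->6.5, 21->8, 25->9, 26->10
Step 2: Rank sum for X: R1 = 1 + 3 + 4 + 6.5 + 10 = 24.5.
Step 3: U_X = R1 - n1(n1+1)/2 = 24.5 - 5*6/2 = 24.5 - 15 = 9.5.
       U_Y = n1*n2 - U_X = 25 - 9.5 = 15.5.
Step 4: Ties are present, so use the tie-corrected normal approximation (with continuity correction) for the p-value.
Step 5: p-value = 0.600402; compare to alpha = 0.05. fail to reject H0.

U_X = 9.5, p = 0.600402, fail to reject H0 at alpha = 0.05.


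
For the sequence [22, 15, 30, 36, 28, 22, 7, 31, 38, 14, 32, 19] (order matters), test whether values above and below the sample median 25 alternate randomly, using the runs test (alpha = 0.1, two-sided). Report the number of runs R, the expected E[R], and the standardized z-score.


Step 1: Compute median = 25; label A = above, B = below.
Labels in order: BBAAABBAABAB  (n_A = 6, n_B = 6)
Step 2: Count runs R = 7.
Step 3: Under H0 (random ordering), E[R] = 2*n_A*n_B/(n_A+n_B) + 1 = 2*6*6/12 + 1 = 7.0000.
        Var[R] = 2*n_A*n_B*(2*n_A*n_B - n_A - n_B) / ((n_A+n_B)^2 * (n_A+n_B-1)) = 4320/1584 = 2.7273.
        SD[R] = 1.6514.
Step 4: R = E[R], so z = 0 with no continuity correction.
Step 5: Two-sided p-value via normal approximation = 2*(1 - Phi(|z|)) = 1.000000.
Step 6: alpha = 0.1. fail to reject H0.

R = 7, z = 0.0000, p = 1.000000, fail to reject H0.


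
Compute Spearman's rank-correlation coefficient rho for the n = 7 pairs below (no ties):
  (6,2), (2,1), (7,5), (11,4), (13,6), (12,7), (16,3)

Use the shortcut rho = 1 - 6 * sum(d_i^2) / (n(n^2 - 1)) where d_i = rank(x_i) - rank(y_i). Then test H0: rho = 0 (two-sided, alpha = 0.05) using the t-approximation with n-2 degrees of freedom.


Step 1: Rank x and y separately (midranks; no ties here).
rank(x): 6->2, 2->1, 7->3, 11->4, 13->6, 12->5, 16->7
rank(y): 2->2, 1->1, 5->5, 4->4, 6->6, 7->7, 3->3
Step 2: d_i = R_x(i) - R_y(i); compute d_i^2.
  (2-2)^2=0, (1-1)^2=0, (3-5)^2=4, (4-4)^2=0, (6-6)^2=0, (5-7)^2=4, (7-3)^2=16
sum(d^2) = 24.
Step 3: rho = 1 - 6*24 / (7*(7^2 - 1)) = 1 - 144/336 = 0.571429.
Step 4: Under H0, t = rho * sqrt((n-2)/(1-rho^2)) = 1.5570 ~ t(5).
Step 5: Two-sided p-value from the t-distribution with 5 df = 0.180202.
Step 6: alpha = 0.05. fail to reject H0.

rho = 0.5714, p = 0.180202, fail to reject H0 at alpha = 0.05.


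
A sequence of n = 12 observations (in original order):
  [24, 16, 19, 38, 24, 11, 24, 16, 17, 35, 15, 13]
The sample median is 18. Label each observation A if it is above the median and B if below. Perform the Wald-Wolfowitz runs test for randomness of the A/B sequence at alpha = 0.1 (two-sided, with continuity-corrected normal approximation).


Step 1: Compute median = 18; label A = above, B = below.
Labels in order: ABAAABABBABB  (n_A = 6, n_B = 6)
Step 2: Count runs R = 8.
Step 3: Under H0 (random ordering), E[R] = 2*n_A*n_B/(n_A+n_B) + 1 = 2*6*6/12 + 1 = 7.0000.
        Var[R] = 2*n_A*n_B*(2*n_A*n_B - n_A - n_B) / ((n_A+n_B)^2 * (n_A+n_B-1)) = 4320/1584 = 2.7273.
        SD[R] = 1.6514.
Step 4: Continuity-corrected z = (R - 0.5 - E[R]) / SD[R] = (8 - 0.5 - 7.0000) / 1.6514 = 0.3028.
Step 5: Two-sided p-value via normal approximation = 2*(1 - Phi(|z|)) = 0.762069.
Step 6: alpha = 0.1. fail to reject H0.

R = 8, z = 0.3028, p = 0.762069, fail to reject H0.


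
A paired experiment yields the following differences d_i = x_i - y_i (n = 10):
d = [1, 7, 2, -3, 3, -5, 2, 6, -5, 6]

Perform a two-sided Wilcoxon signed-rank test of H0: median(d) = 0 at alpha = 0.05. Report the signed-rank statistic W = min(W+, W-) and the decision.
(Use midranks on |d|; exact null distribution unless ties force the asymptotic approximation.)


Step 1: Drop any zero differences (none here) and take |d_i|.
|d| = [1, 7, 2, 3, 3, 5, 2, 6, 5, 6]
Step 2: Midrank |d_i| (ties get averaged ranks).
ranks: |1|->1, |7|->10, |2|->2.5, |3|->4.5, |3|->4.5, |5|->6.5, |2|->2.5, |6|->8.5, |5|->6.5, |6|->8.5
Step 3: Attach original signs; sum ranks with positive sign and with negative sign.
W+ = 1 + 10 + 2.5 + 4.5 + 2.5 + 8.5 + 8.5 = 37.5
W- = 4.5 + 6.5 + 6.5 = 17.5
(Check: W+ + W- = 55 should equal n(n+1)/2 = 55.)
Step 4: Test statistic W = min(W+, W-) = 17.5.
Step 5: Ties in |d|, so use the tie-corrected normal approximation.
        E[W] = n(n+1)/4 = 10*11/4 = 27.5.
        Tie groups: |d|=2 (t=2), |d|=3 (t=2), |d|=5 (t=2), |d|=6 (t=2); sum(t^3 - t) = 24.
        Var[W] = n(n+1)(2n+1)/24 - sum(t^3-t)/48 = 2310/24 - 24/48 = 95.75.
        z = (W - E[W]) / sqrt(Var[W]) = (17.5 - 27.5) / 9.7852 = -1.0220.
        Two-sided p = 2*Phi(z) = 0.306803.
Step 6: alpha = 0.05. fail to reject H0.

W+ = 37.5, W- = 17.5, W = min = 17.5, p = 0.306803, fail to reject H0.


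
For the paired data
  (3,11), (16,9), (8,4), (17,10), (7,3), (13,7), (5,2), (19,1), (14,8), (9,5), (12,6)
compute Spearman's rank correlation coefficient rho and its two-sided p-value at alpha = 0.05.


Step 1: Rank x and y separately (midranks; no ties here).
rank(x): 3->1, 16->9, 8->4, 17->10, 7->3, 13->7, 5->2, 19->11, 14->8, 9->5, 12->6
rank(y): 11->11, 9->9, 4->4, 10->10, 3->3, 7->7, 2->2, 1->1, 8->8, 5->5, 6->6
Step 2: d_i = R_x(i) - R_y(i); compute d_i^2.
  (1-11)^2=100, (9-9)^2=0, (4-4)^2=0, (10-10)^2=0, (3-3)^2=0, (7-7)^2=0, (2-2)^2=0, (11-1)^2=100, (8-8)^2=0, (5-5)^2=0, (6-6)^2=0
sum(d^2) = 200.
Step 3: rho = 1 - 6*200 / (11*(11^2 - 1)) = 1 - 1200/1320 = 0.090909.
Step 4: Under H0, t = rho * sqrt((n-2)/(1-rho^2)) = 0.2739 ~ t(9).
Step 5: Two-sided p-value from the t-distribution with 9 df = 0.790373.
Step 6: alpha = 0.05. fail to reject H0.

rho = 0.0909, p = 0.790373, fail to reject H0 at alpha = 0.05.


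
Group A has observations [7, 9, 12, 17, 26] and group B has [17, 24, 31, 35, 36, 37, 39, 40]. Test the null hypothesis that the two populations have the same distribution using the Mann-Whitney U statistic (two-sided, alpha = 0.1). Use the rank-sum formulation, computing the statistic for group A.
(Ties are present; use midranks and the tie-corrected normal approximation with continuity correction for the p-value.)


Step 1: Combine and sort all 13 observations; assign midranks.
sorted (value, group): (7,X), (9,X), (12,X), (17,X), (17,Y), (24,Y), (26,X), (31,Y), (35,Y), (36,Y), (37,Y), (39,Y), (40,Y)
ranks: 7->1, 9->2, 12->3, 17->4.5, 17->4.5, 24->6, 26->7, 31->8, 35->9, 36->10, 37->11, 39->12, 40->13
Step 2: Rank sum for X: R1 = 1 + 2 + 3 + 4.5 + 7 = 17.5.
Step 3: U_X = R1 - n1(n1+1)/2 = 17.5 - 5*6/2 = 17.5 - 15 = 2.5.
       U_Y = n1*n2 - U_X = 40 - 2.5 = 37.5.
Step 4: Ties are present, so use the tie-corrected normal approximation (with continuity correction) for the p-value.
Step 5: p-value = 0.012704; compare to alpha = 0.1. reject H0.

U_X = 2.5, p = 0.012704, reject H0 at alpha = 0.1.


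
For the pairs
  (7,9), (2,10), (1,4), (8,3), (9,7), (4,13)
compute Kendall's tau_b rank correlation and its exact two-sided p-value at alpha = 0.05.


Step 1: Enumerate the 15 unordered pairs (i,j) with i<j and classify each by sign(x_j-x_i) * sign(y_j-y_i).
  (1,2):dx=-5,dy=+1->D; (1,3):dx=-6,dy=-5->C; (1,4):dx=+1,dy=-6->D; (1,5):dx=+2,dy=-2->D
  (1,6):dx=-3,dy=+4->D; (2,3):dx=-1,dy=-6->C; (2,4):dx=+6,dy=-7->D; (2,5):dx=+7,dy=-3->D
  (2,6):dx=+2,dy=+3->C; (3,4):dx=+7,dy=-1->D; (3,5):dx=+8,dy=+3->C; (3,6):dx=+3,dy=+9->C
  (4,5):dx=+1,dy=+4->C; (4,6):dx=-4,dy=+10->D; (5,6):dx=-5,dy=+6->D
Step 2: C = 6, D = 9, total pairs = 15.
Step 3: tau = (C - D)/(n(n-1)/2) = (6 - 9)/15 = -0.200000.
Step 4: Exact two-sided p-value (enumerate n! = 720 permutations of y under H0): p = 0.719444.
Step 5: alpha = 0.05. fail to reject H0.

tau_b = -0.2000 (C=6, D=9), p = 0.719444, fail to reject H0.


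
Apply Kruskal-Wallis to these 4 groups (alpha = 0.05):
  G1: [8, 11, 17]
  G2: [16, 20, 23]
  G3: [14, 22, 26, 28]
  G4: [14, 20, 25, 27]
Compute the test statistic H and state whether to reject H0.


Step 1: Combine all N = 14 observations and assign midranks.
sorted (value, group, rank): (8,G1,1), (11,G1,2), (14,G3,3.5), (14,G4,3.5), (16,G2,5), (17,G1,6), (20,G2,7.5), (20,G4,7.5), (22,G3,9), (23,G2,10), (25,G4,11), (26,G3,12), (27,G4,13), (28,G3,14)
Step 2: Sum ranks within each group.
R_1 = 9 (n_1 = 3)
R_2 = 22.5 (n_2 = 3)
R_3 = 38.5 (n_3 = 4)
R_4 = 35 (n_4 = 4)
Step 3: H = 12/(N(N+1)) * sum(R_i^2/n_i) - 3(N+1)
     = 12/(14*15) * (9^2/3 + 22.5^2/3 + 38.5^2/4 + 35^2/4) - 3*15
     = 0.057143 * 872.562 - 45
     = 4.860714.
Step 4: Ties present; correction factor C = 1 - 12/(14^3 - 14) = 0.995604. Corrected H = 4.860714 / 0.995604 = 4.882174.
Step 5: Under H0, H ~ chi^2(3); p-value = 0.180631.
Step 6: alpha = 0.05. fail to reject H0.

H = 4.8822, df = 3, p = 0.180631, fail to reject H0.


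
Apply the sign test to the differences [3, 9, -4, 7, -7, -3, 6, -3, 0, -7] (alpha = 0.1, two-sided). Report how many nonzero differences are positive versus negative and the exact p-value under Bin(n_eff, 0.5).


Step 1: Discard zero differences. Original n = 10; n_eff = number of nonzero differences = 9.
Nonzero differences (with sign): +3, +9, -4, +7, -7, -3, +6, -3, -7
Step 2: Count signs: positive = 4, negative = 5.
Step 3: Under H0: P(positive) = 0.5, so the number of positives S ~ Bin(9, 0.5).
Step 4: Two-sided exact p-value = sum of Bin(9,0.5) probabilities at or below the observed probability = 1.000000.
Step 5: alpha = 0.1. fail to reject H0.

n_eff = 9, pos = 4, neg = 5, p = 1.000000, fail to reject H0.


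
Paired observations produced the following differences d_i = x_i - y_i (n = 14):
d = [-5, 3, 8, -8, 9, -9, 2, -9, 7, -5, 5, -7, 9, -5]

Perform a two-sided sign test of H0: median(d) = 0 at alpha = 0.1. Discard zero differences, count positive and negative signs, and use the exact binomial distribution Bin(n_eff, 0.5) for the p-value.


Step 1: Discard zero differences. Original n = 14; n_eff = number of nonzero differences = 14.
Nonzero differences (with sign): -5, +3, +8, -8, +9, -9, +2, -9, +7, -5, +5, -7, +9, -5
Step 2: Count signs: positive = 7, negative = 7.
Step 3: Under H0: P(positive) = 0.5, so the number of positives S ~ Bin(14, 0.5).
Step 4: Two-sided exact p-value = sum of Bin(14,0.5) probabilities at or below the observed probability = 1.000000.
Step 5: alpha = 0.1. fail to reject H0.

n_eff = 14, pos = 7, neg = 7, p = 1.000000, fail to reject H0.


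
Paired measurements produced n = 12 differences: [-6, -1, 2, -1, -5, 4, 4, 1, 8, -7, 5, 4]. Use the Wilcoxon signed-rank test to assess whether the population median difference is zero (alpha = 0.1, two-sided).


Step 1: Drop any zero differences (none here) and take |d_i|.
|d| = [6, 1, 2, 1, 5, 4, 4, 1, 8, 7, 5, 4]
Step 2: Midrank |d_i| (ties get averaged ranks).
ranks: |6|->10, |1|->2, |2|->4, |1|->2, |5|->8.5, |4|->6, |4|->6, |1|->2, |8|->12, |7|->11, |5|->8.5, |4|->6
Step 3: Attach original signs; sum ranks with positive sign and with negative sign.
W+ = 4 + 6 + 6 + 2 + 12 + 8.5 + 6 = 44.5
W- = 10 + 2 + 2 + 8.5 + 11 = 33.5
(Check: W+ + W- = 78 should equal n(n+1)/2 = 78.)
Step 4: Test statistic W = min(W+, W-) = 33.5.
Step 5: Ties in |d|, so use the tie-corrected normal approximation.
        E[W] = n(n+1)/4 = 12*13/4 = 39.
        Tie groups: |d|=1 (t=3), |d|=4 (t=3), |d|=5 (t=2); sum(t^3 - t) = 54.
        Var[W] = n(n+1)(2n+1)/24 - sum(t^3-t)/48 = 3900/24 - 54/48 = 161.375.
        z = (W - E[W]) / sqrt(Var[W]) = (33.5 - 39) / 12.7033 = -0.4330.
        Two-sided p = 2*Phi(z) = 0.665046.
Step 6: alpha = 0.1. fail to reject H0.

W+ = 44.5, W- = 33.5, W = min = 33.5, p = 0.665046, fail to reject H0.


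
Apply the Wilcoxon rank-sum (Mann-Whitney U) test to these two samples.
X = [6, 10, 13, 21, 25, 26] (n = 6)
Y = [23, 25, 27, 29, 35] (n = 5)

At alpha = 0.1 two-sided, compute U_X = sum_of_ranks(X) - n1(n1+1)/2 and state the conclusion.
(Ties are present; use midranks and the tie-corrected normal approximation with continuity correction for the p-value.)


Step 1: Combine and sort all 11 observations; assign midranks.
sorted (value, group): (6,X), (10,X), (13,X), (21,X), (23,Y), (25,X), (25,Y), (26,X), (27,Y), (29,Y), (35,Y)
ranks: 6->1, 10->2, 13->3, 21->4, 23->5, 25->6.5, 25->6.5, 26->8, 27->9, 29->10, 35->11
Step 2: Rank sum for X: R1 = 1 + 2 + 3 + 4 + 6.5 + 8 = 24.5.
Step 3: U_X = R1 - n1(n1+1)/2 = 24.5 - 6*7/2 = 24.5 - 21 = 3.5.
       U_Y = n1*n2 - U_X = 30 - 3.5 = 26.5.
Step 4: Ties are present, so use the tie-corrected normal approximation (with continuity correction) for the p-value.
Step 5: p-value = 0.044126; compare to alpha = 0.1. reject H0.

U_X = 3.5, p = 0.044126, reject H0 at alpha = 0.1.


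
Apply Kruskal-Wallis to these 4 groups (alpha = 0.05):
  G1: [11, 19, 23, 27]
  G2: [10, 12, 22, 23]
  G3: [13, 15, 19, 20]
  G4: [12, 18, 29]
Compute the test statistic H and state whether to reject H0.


Step 1: Combine all N = 15 observations and assign midranks.
sorted (value, group, rank): (10,G2,1), (11,G1,2), (12,G2,3.5), (12,G4,3.5), (13,G3,5), (15,G3,6), (18,G4,7), (19,G1,8.5), (19,G3,8.5), (20,G3,10), (22,G2,11), (23,G1,12.5), (23,G2,12.5), (27,G1,14), (29,G4,15)
Step 2: Sum ranks within each group.
R_1 = 37 (n_1 = 4)
R_2 = 28 (n_2 = 4)
R_3 = 29.5 (n_3 = 4)
R_4 = 25.5 (n_4 = 3)
Step 3: H = 12/(N(N+1)) * sum(R_i^2/n_i) - 3(N+1)
     = 12/(15*16) * (37^2/4 + 28^2/4 + 29.5^2/4 + 25.5^2/3) - 3*16
     = 0.050000 * 972.562 - 48
     = 0.628125.
Step 4: Ties present; correction factor C = 1 - 18/(15^3 - 15) = 0.994643. Corrected H = 0.628125 / 0.994643 = 0.631508.
Step 5: Under H0, H ~ chi^2(3); p-value = 0.889183.
Step 6: alpha = 0.05. fail to reject H0.

H = 0.6315, df = 3, p = 0.889183, fail to reject H0.


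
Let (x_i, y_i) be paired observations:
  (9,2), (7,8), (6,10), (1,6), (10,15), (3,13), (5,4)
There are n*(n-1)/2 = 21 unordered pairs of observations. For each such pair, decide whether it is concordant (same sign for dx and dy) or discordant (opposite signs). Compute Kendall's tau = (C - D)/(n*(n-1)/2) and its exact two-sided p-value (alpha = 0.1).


Step 1: Enumerate the 21 unordered pairs (i,j) with i<j and classify each by sign(x_j-x_i) * sign(y_j-y_i).
  (1,2):dx=-2,dy=+6->D; (1,3):dx=-3,dy=+8->D; (1,4):dx=-8,dy=+4->D; (1,5):dx=+1,dy=+13->C
  (1,6):dx=-6,dy=+11->D; (1,7):dx=-4,dy=+2->D; (2,3):dx=-1,dy=+2->D; (2,4):dx=-6,dy=-2->C
  (2,5):dx=+3,dy=+7->C; (2,6):dx=-4,dy=+5->D; (2,7):dx=-2,dy=-4->C; (3,4):dx=-5,dy=-4->C
  (3,5):dx=+4,dy=+5->C; (3,6):dx=-3,dy=+3->D; (3,7):dx=-1,dy=-6->C; (4,5):dx=+9,dy=+9->C
  (4,6):dx=+2,dy=+7->C; (4,7):dx=+4,dy=-2->D; (5,6):dx=-7,dy=-2->C; (5,7):dx=-5,dy=-11->C
  (6,7):dx=+2,dy=-9->D
Step 2: C = 11, D = 10, total pairs = 21.
Step 3: tau = (C - D)/(n(n-1)/2) = (11 - 10)/21 = 0.047619.
Step 4: Exact two-sided p-value (enumerate n! = 5040 permutations of y under H0): p = 1.000000.
Step 5: alpha = 0.1. fail to reject H0.

tau_b = 0.0476 (C=11, D=10), p = 1.000000, fail to reject H0.


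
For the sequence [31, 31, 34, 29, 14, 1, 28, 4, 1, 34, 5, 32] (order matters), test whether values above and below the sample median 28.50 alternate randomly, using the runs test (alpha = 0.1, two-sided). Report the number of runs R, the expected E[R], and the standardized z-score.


Step 1: Compute median = 28.50; label A = above, B = below.
Labels in order: AAAABBBBBABA  (n_A = 6, n_B = 6)
Step 2: Count runs R = 5.
Step 3: Under H0 (random ordering), E[R] = 2*n_A*n_B/(n_A+n_B) + 1 = 2*6*6/12 + 1 = 7.0000.
        Var[R] = 2*n_A*n_B*(2*n_A*n_B - n_A - n_B) / ((n_A+n_B)^2 * (n_A+n_B-1)) = 4320/1584 = 2.7273.
        SD[R] = 1.6514.
Step 4: Continuity-corrected z = (R + 0.5 - E[R]) / SD[R] = (5 + 0.5 - 7.0000) / 1.6514 = -0.9083.
Step 5: Two-sided p-value via normal approximation = 2*(1 - Phi(|z|)) = 0.363722.
Step 6: alpha = 0.1. fail to reject H0.

R = 5, z = -0.9083, p = 0.363722, fail to reject H0.


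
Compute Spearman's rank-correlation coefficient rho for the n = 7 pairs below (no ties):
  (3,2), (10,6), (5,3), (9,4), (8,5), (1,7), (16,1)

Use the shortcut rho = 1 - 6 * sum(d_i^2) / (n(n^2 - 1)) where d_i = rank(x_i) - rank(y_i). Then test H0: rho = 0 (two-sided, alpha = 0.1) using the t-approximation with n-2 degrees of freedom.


Step 1: Rank x and y separately (midranks; no ties here).
rank(x): 3->2, 10->6, 5->3, 9->5, 8->4, 1->1, 16->7
rank(y): 2->2, 6->6, 3->3, 4->4, 5->5, 7->7, 1->1
Step 2: d_i = R_x(i) - R_y(i); compute d_i^2.
  (2-2)^2=0, (6-6)^2=0, (3-3)^2=0, (5-4)^2=1, (4-5)^2=1, (1-7)^2=36, (7-1)^2=36
sum(d^2) = 74.
Step 3: rho = 1 - 6*74 / (7*(7^2 - 1)) = 1 - 444/336 = -0.321429.
Step 4: Under H0, t = rho * sqrt((n-2)/(1-rho^2)) = -0.7590 ~ t(5).
Step 5: Two-sided p-value from the t-distribution with 5 df = 0.482072.
Step 6: alpha = 0.1. fail to reject H0.

rho = -0.3214, p = 0.482072, fail to reject H0 at alpha = 0.1.


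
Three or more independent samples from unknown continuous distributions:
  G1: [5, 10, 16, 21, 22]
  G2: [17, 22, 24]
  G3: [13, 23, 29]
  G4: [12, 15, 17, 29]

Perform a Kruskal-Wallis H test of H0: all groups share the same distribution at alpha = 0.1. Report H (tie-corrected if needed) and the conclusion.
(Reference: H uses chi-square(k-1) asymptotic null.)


Step 1: Combine all N = 15 observations and assign midranks.
sorted (value, group, rank): (5,G1,1), (10,G1,2), (12,G4,3), (13,G3,4), (15,G4,5), (16,G1,6), (17,G2,7.5), (17,G4,7.5), (21,G1,9), (22,G1,10.5), (22,G2,10.5), (23,G3,12), (24,G2,13), (29,G3,14.5), (29,G4,14.5)
Step 2: Sum ranks within each group.
R_1 = 28.5 (n_1 = 5)
R_2 = 31 (n_2 = 3)
R_3 = 30.5 (n_3 = 3)
R_4 = 30 (n_4 = 4)
Step 3: H = 12/(N(N+1)) * sum(R_i^2/n_i) - 3(N+1)
     = 12/(15*16) * (28.5^2/5 + 31^2/3 + 30.5^2/3 + 30^2/4) - 3*16
     = 0.050000 * 1017.87 - 48
     = 2.893333.
Step 4: Ties present; correction factor C = 1 - 18/(15^3 - 15) = 0.994643. Corrected H = 2.893333 / 0.994643 = 2.908917.
Step 5: Under H0, H ~ chi^2(3); p-value = 0.405883.
Step 6: alpha = 0.1. fail to reject H0.

H = 2.9089, df = 3, p = 0.405883, fail to reject H0.


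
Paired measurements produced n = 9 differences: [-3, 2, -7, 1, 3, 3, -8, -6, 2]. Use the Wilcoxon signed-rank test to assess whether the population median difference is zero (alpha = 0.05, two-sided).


Step 1: Drop any zero differences (none here) and take |d_i|.
|d| = [3, 2, 7, 1, 3, 3, 8, 6, 2]
Step 2: Midrank |d_i| (ties get averaged ranks).
ranks: |3|->5, |2|->2.5, |7|->8, |1|->1, |3|->5, |3|->5, |8|->9, |6|->7, |2|->2.5
Step 3: Attach original signs; sum ranks with positive sign and with negative sign.
W+ = 2.5 + 1 + 5 + 5 + 2.5 = 16
W- = 5 + 8 + 9 + 7 = 29
(Check: W+ + W- = 45 should equal n(n+1)/2 = 45.)
Step 4: Test statistic W = min(W+, W-) = 16.
Step 5: Ties in |d|, so use the tie-corrected normal approximation.
        E[W] = n(n+1)/4 = 9*10/4 = 22.5.
        Tie groups: |d|=2 (t=2), |d|=3 (t=3); sum(t^3 - t) = 30.
        Var[W] = n(n+1)(2n+1)/24 - sum(t^3-t)/48 = 1710/24 - 30/48 = 70.625.
        z = (W - E[W]) / sqrt(Var[W]) = (16 - 22.5) / 8.4039 = -0.7735.
        Two-sided p = 2*Phi(z) = 0.439254.
Step 6: alpha = 0.05. fail to reject H0.

W+ = 16, W- = 29, W = min = 16, p = 0.439254, fail to reject H0.


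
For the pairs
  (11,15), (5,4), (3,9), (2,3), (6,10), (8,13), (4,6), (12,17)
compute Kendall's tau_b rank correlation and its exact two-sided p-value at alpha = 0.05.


Step 1: Enumerate the 28 unordered pairs (i,j) with i<j and classify each by sign(x_j-x_i) * sign(y_j-y_i).
  (1,2):dx=-6,dy=-11->C; (1,3):dx=-8,dy=-6->C; (1,4):dx=-9,dy=-12->C; (1,5):dx=-5,dy=-5->C
  (1,6):dx=-3,dy=-2->C; (1,7):dx=-7,dy=-9->C; (1,8):dx=+1,dy=+2->C; (2,3):dx=-2,dy=+5->D
  (2,4):dx=-3,dy=-1->C; (2,5):dx=+1,dy=+6->C; (2,6):dx=+3,dy=+9->C; (2,7):dx=-1,dy=+2->D
  (2,8):dx=+7,dy=+13->C; (3,4):dx=-1,dy=-6->C; (3,5):dx=+3,dy=+1->C; (3,6):dx=+5,dy=+4->C
  (3,7):dx=+1,dy=-3->D; (3,8):dx=+9,dy=+8->C; (4,5):dx=+4,dy=+7->C; (4,6):dx=+6,dy=+10->C
  (4,7):dx=+2,dy=+3->C; (4,8):dx=+10,dy=+14->C; (5,6):dx=+2,dy=+3->C; (5,7):dx=-2,dy=-4->C
  (5,8):dx=+6,dy=+7->C; (6,7):dx=-4,dy=-7->C; (6,8):dx=+4,dy=+4->C; (7,8):dx=+8,dy=+11->C
Step 2: C = 25, D = 3, total pairs = 28.
Step 3: tau = (C - D)/(n(n-1)/2) = (25 - 3)/28 = 0.785714.
Step 4: Exact two-sided p-value (enumerate n! = 40320 permutations of y under H0): p = 0.005506.
Step 5: alpha = 0.05. reject H0.

tau_b = 0.7857 (C=25, D=3), p = 0.005506, reject H0.


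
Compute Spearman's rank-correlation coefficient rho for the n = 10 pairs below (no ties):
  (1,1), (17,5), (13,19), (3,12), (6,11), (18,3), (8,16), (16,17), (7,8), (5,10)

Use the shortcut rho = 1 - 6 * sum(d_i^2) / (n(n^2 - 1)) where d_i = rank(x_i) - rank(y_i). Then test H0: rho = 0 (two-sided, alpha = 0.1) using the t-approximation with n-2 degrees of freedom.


Step 1: Rank x and y separately (midranks; no ties here).
rank(x): 1->1, 17->9, 13->7, 3->2, 6->4, 18->10, 8->6, 16->8, 7->5, 5->3
rank(y): 1->1, 5->3, 19->10, 12->7, 11->6, 3->2, 16->8, 17->9, 8->4, 10->5
Step 2: d_i = R_x(i) - R_y(i); compute d_i^2.
  (1-1)^2=0, (9-3)^2=36, (7-10)^2=9, (2-7)^2=25, (4-6)^2=4, (10-2)^2=64, (6-8)^2=4, (8-9)^2=1, (5-4)^2=1, (3-5)^2=4
sum(d^2) = 148.
Step 3: rho = 1 - 6*148 / (10*(10^2 - 1)) = 1 - 888/990 = 0.103030.
Step 4: Under H0, t = rho * sqrt((n-2)/(1-rho^2)) = 0.2930 ~ t(8).
Step 5: Two-sided p-value from the t-distribution with 8 df = 0.776998.
Step 6: alpha = 0.1. fail to reject H0.

rho = 0.1030, p = 0.776998, fail to reject H0 at alpha = 0.1.


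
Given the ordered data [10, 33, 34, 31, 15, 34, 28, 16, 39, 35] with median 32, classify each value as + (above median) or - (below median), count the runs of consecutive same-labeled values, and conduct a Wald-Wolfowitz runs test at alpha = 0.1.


Step 1: Compute median = 32; label A = above, B = below.
Labels in order: BAABBABBAA  (n_A = 5, n_B = 5)
Step 2: Count runs R = 6.
Step 3: Under H0 (random ordering), E[R] = 2*n_A*n_B/(n_A+n_B) + 1 = 2*5*5/10 + 1 = 6.0000.
        Var[R] = 2*n_A*n_B*(2*n_A*n_B - n_A - n_B) / ((n_A+n_B)^2 * (n_A+n_B-1)) = 2000/900 = 2.2222.
        SD[R] = 1.4907.
Step 4: R = E[R], so z = 0 with no continuity correction.
Step 5: Two-sided p-value via normal approximation = 2*(1 - Phi(|z|)) = 1.000000.
Step 6: alpha = 0.1. fail to reject H0.

R = 6, z = 0.0000, p = 1.000000, fail to reject H0.


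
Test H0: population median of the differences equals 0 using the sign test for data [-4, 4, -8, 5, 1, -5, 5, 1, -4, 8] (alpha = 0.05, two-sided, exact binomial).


Step 1: Discard zero differences. Original n = 10; n_eff = number of nonzero differences = 10.
Nonzero differences (with sign): -4, +4, -8, +5, +1, -5, +5, +1, -4, +8
Step 2: Count signs: positive = 6, negative = 4.
Step 3: Under H0: P(positive) = 0.5, so the number of positives S ~ Bin(10, 0.5).
Step 4: Two-sided exact p-value = sum of Bin(10,0.5) probabilities at or below the observed probability = 0.753906.
Step 5: alpha = 0.05. fail to reject H0.

n_eff = 10, pos = 6, neg = 4, p = 0.753906, fail to reject H0.


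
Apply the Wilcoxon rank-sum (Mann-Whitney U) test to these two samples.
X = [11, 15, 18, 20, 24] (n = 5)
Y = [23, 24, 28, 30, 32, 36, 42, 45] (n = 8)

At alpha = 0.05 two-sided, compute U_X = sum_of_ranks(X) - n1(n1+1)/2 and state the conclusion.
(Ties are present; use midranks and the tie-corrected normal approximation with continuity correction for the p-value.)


Step 1: Combine and sort all 13 observations; assign midranks.
sorted (value, group): (11,X), (15,X), (18,X), (20,X), (23,Y), (24,X), (24,Y), (28,Y), (30,Y), (32,Y), (36,Y), (42,Y), (45,Y)
ranks: 11->1, 15->2, 18->3, 20->4, 23->5, 24->6.5, 24->6.5, 28->8, 30->9, 32->10, 36->11, 42->12, 45->13
Step 2: Rank sum for X: R1 = 1 + 2 + 3 + 4 + 6.5 = 16.5.
Step 3: U_X = R1 - n1(n1+1)/2 = 16.5 - 5*6/2 = 16.5 - 15 = 1.5.
       U_Y = n1*n2 - U_X = 40 - 1.5 = 38.5.
Step 4: Ties are present, so use the tie-corrected normal approximation (with continuity correction) for the p-value.
Step 5: p-value = 0.008326; compare to alpha = 0.05. reject H0.

U_X = 1.5, p = 0.008326, reject H0 at alpha = 0.05.


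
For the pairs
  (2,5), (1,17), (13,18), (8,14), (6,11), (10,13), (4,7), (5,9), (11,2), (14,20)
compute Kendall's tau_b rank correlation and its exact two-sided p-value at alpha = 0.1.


Step 1: Enumerate the 45 unordered pairs (i,j) with i<j and classify each by sign(x_j-x_i) * sign(y_j-y_i).
  (1,2):dx=-1,dy=+12->D; (1,3):dx=+11,dy=+13->C; (1,4):dx=+6,dy=+9->C; (1,5):dx=+4,dy=+6->C
  (1,6):dx=+8,dy=+8->C; (1,7):dx=+2,dy=+2->C; (1,8):dx=+3,dy=+4->C; (1,9):dx=+9,dy=-3->D
  (1,10):dx=+12,dy=+15->C; (2,3):dx=+12,dy=+1->C; (2,4):dx=+7,dy=-3->D; (2,5):dx=+5,dy=-6->D
  (2,6):dx=+9,dy=-4->D; (2,7):dx=+3,dy=-10->D; (2,8):dx=+4,dy=-8->D; (2,9):dx=+10,dy=-15->D
  (2,10):dx=+13,dy=+3->C; (3,4):dx=-5,dy=-4->C; (3,5):dx=-7,dy=-7->C; (3,6):dx=-3,dy=-5->C
  (3,7):dx=-9,dy=-11->C; (3,8):dx=-8,dy=-9->C; (3,9):dx=-2,dy=-16->C; (3,10):dx=+1,dy=+2->C
  (4,5):dx=-2,dy=-3->C; (4,6):dx=+2,dy=-1->D; (4,7):dx=-4,dy=-7->C; (4,8):dx=-3,dy=-5->C
  (4,9):dx=+3,dy=-12->D; (4,10):dx=+6,dy=+6->C; (5,6):dx=+4,dy=+2->C; (5,7):dx=-2,dy=-4->C
  (5,8):dx=-1,dy=-2->C; (5,9):dx=+5,dy=-9->D; (5,10):dx=+8,dy=+9->C; (6,7):dx=-6,dy=-6->C
  (6,8):dx=-5,dy=-4->C; (6,9):dx=+1,dy=-11->D; (6,10):dx=+4,dy=+7->C; (7,8):dx=+1,dy=+2->C
  (7,9):dx=+7,dy=-5->D; (7,10):dx=+10,dy=+13->C; (8,9):dx=+6,dy=-7->D; (8,10):dx=+9,dy=+11->C
  (9,10):dx=+3,dy=+18->C
Step 2: C = 31, D = 14, total pairs = 45.
Step 3: tau = (C - D)/(n(n-1)/2) = (31 - 14)/45 = 0.377778.
Step 4: Exact two-sided p-value (enumerate n! = 3628800 permutations of y under H0): p = 0.155742.
Step 5: alpha = 0.1. fail to reject H0.

tau_b = 0.3778 (C=31, D=14), p = 0.155742, fail to reject H0.
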